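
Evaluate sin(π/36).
sin(π/36) = 0.08716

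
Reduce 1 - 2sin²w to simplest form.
1 - 2sin²w = cos(2w) (using Double angle)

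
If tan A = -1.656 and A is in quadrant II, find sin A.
sin A = 0.856 (using tan²A + 1 = sec²A)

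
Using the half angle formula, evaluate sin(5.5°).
sin(5.5°) = √((1 - cos 11°)/2) = 0.09585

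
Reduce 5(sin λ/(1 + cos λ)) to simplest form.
5(sin λ/(1 + cos λ)) = 5(tan(λ/2)) (using Half angle)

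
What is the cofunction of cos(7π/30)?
cos(7π/30) = sin(π/2 - 7π/30) = sin(4π/15)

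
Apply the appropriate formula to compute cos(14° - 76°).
cos(14° - 76°) = cos 14° cos 76° + sin 14° sin 76° = 0.4695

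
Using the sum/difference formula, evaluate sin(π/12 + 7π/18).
sin(π/12 + 7π/18) = sin π/12 cos 7π/18 + cos π/12 sin 7π/18 = 0.9962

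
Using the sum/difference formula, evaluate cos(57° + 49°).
cos(57° + 49°) = cos 57° cos 49° - sin 57° sin 49° = -0.2756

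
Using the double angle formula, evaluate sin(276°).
sin(276°) = 2 sin 138° cos 138° = -0.9945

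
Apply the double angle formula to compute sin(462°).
sin(462°) = 2 sin 231° cos 231° = 0.9781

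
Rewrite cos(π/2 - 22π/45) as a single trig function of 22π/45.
cos(π/2 - 22π/45) = sin(22π/45)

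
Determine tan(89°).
tan(89°) = 57.29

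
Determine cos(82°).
cos(82°) = 0.1392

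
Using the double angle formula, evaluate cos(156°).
cos(156°) = cos²78° - sin²78° = -0.9135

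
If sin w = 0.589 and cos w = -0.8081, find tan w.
tan w = sin w / cos w = -0.7289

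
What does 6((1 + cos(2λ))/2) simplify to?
6((1 + cos(2λ))/2) = 6(cos²λ) (using Power reduction)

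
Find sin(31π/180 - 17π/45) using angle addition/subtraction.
sin(31π/180 - 17π/45) = sin 31π/180 cos 17π/45 - cos 31π/180 sin 17π/45 = -0.6018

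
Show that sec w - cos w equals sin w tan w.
LHS = 1/cos w - cos w = (1 - cos²w)/cos w = sin²w/cos w = sin w · (sin w/cos w) = sin w tan w = RHS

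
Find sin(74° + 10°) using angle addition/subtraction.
sin(74° + 10°) = sin 74° cos 10° + cos 74° sin 10° = 0.9945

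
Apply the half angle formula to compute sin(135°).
sin(135°) = √((1 - cos 270°)/2) = √2/2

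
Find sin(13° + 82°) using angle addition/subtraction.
sin(13° + 82°) = sin 13° cos 82° + cos 13° sin 82° = 0.9962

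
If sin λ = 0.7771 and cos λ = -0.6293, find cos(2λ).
cos(2λ) = cos²λ - sin²λ = -0.2079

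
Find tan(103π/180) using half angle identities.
tan(103π/180) = sin 103π/90 / (1 + cos 103π/90) = -4.331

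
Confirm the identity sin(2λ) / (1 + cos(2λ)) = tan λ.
LHS = 2 sin λ cos λ / (2cos²λ) = sin λ/cos λ = tan λ = RHS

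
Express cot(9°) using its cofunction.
cot(9°) = tan(90° - 9°) = tan(81°)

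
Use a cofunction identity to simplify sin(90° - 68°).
sin(90° - 68°) = cos(68°)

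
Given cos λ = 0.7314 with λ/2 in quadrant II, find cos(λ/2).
cos(λ/2) = ±√((1 + cos λ)/2); negative since λ/2 ∈ QII, so cos(λ/2) = -0.9304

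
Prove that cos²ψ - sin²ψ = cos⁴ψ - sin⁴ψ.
RHS = (cos²ψ - sin²ψ)(cos²ψ + sin²ψ) = (cos²ψ - sin²ψ) · 1 = cos²ψ - sin²ψ = LHS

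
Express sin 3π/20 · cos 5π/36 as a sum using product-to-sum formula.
sin 3π/20 cos 5π/36 = (1/2)[sin(3π/20+5π/36) + sin(3π/20-5π/36)]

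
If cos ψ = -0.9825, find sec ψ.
sec ψ = 1/cos ψ = -1.018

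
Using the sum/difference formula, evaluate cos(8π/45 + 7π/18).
cos(8π/45 + 7π/18) = cos 8π/45 cos 7π/18 - sin 8π/45 sin 7π/18 = -0.2079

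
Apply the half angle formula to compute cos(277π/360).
cos(277π/360) = -√((1 + cos 277π/180)/2) = -0.749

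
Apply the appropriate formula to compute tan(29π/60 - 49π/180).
tan(29π/60 - 49π/180) = (tan 29π/60 - tan 49π/180)/(1 + tan 29π/60 tan 49π/180) = 0.7813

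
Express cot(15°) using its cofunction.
cot(15°) = tan(90° - 15°) = tan(75°)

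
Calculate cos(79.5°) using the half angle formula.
cos(79.5°) = √((1 + cos 159°)/2) = 0.1822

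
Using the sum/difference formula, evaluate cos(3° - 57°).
cos(3° - 57°) = cos 3° cos 57° + sin 3° sin 57° = 0.5878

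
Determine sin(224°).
sin(224°) = -0.6947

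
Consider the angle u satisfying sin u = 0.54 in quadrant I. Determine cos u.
cos u = √(1 - sin²u) = 0.8417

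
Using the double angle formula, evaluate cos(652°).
cos(652°) = cos²326° - sin²326° = 0.3746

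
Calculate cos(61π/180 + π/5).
cos(61π/180 + π/5) = cos 61π/180 cos π/5 - sin 61π/180 sin π/5 = -0.1219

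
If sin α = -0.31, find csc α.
csc α = 1/sin α = -3.226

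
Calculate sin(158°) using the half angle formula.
sin(158°) = √((1 - cos 316°)/2) = 0.3746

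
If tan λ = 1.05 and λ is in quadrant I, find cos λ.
cos λ = 0.6897 (using tan²λ + 1 = sec²λ)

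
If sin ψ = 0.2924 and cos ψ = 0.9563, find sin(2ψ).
sin(2ψ) = 2 sin ψ cos ψ = 0.5592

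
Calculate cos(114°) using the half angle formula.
cos(114°) = -√((1 + cos 228°)/2) = -0.4067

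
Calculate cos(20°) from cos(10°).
cos(20°) = cos²10° - sin²10° = 0.9397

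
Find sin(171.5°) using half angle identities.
sin(171.5°) = √((1 - cos 343°)/2) = 0.1478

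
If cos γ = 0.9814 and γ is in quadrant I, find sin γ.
sin γ = 0.192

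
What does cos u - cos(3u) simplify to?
cos u - cos(3u) = 2 sin(2u) sin u (using Sum-to-product)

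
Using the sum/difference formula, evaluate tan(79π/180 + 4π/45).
tan(79π/180 + 4π/45) = (tan 79π/180 + tan 4π/45)/(1 - tan 79π/180 tan 4π/45) = -11.43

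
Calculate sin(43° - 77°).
sin(43° - 77°) = sin 43° cos 77° - cos 43° sin 77° = -0.5592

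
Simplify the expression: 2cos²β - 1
2cos²β - 1 = cos(2β) (using Double angle)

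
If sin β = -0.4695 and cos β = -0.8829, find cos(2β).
cos(2β) = cos²β - sin²β = 0.5591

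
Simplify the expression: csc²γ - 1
csc²γ - 1 = cot²γ (using Pythagorean identity)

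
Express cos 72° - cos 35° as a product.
cos 72° - cos 35° = -2 sin(53.5°) sin(18.5°)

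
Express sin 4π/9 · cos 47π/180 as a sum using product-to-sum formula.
sin 4π/9 cos 47π/180 = (1/2)[sin(4π/9+47π/180) + sin(4π/9-47π/180)]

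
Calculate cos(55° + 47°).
cos(55° + 47°) = cos 55° cos 47° - sin 55° sin 47° = -0.2079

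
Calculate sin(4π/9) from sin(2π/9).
sin(4π/9) = 2 sin 2π/9 cos 2π/9 = 0.9848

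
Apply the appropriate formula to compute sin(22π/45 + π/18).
sin(22π/45 + π/18) = sin 22π/45 cos π/18 + cos 22π/45 sin π/18 = 0.9903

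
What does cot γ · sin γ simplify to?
cot γ · sin γ = cos γ (using Quotient identity)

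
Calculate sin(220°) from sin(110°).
sin(220°) = 2 sin 110° cos 110° = -0.6428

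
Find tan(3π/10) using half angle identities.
tan(3π/10) = sin 3π/5 / (1 + cos 3π/5) = 1.376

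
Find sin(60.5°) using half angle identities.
sin(60.5°) = √((1 - cos 121°)/2) = 0.8704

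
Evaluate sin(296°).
sin(296°) = -0.8988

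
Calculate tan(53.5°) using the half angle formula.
tan(53.5°) = sin 107° / (1 + cos 107°) = 1.351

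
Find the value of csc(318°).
csc(318°) = -1.494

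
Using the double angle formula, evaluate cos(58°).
cos(58°) = 2cos²29° - 1 = 0.5299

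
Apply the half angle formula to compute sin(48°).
sin(48°) = √((1 - cos 96°)/2) = 0.7431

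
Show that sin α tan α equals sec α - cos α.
RHS = 1/cos α - cos α = (1 - cos²α)/cos α = sin²α/cos α = sin α · (sin α/cos α) = sin α tan α = LHS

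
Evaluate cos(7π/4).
cos(7π/4) = √2/2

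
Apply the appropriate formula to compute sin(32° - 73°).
sin(32° - 73°) = sin 32° cos 73° - cos 32° sin 73° = -0.6561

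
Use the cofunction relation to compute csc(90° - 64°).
csc(90° - 64°) = sec(64°) = 2.281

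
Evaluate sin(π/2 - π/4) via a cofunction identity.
sin(π/2 - π/4) = cos(π/4) = √2/2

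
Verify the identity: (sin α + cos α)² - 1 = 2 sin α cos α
LHS = sin²α + 2 sin α cos α + cos²α - 1 = (sin²α + cos²α) + 2 sin α cos α - 1 = 1 + 2 sin α cos α - 1 = 2 sin α cos α = RHS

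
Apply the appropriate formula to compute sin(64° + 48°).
sin(64° + 48°) = sin 64° cos 48° + cos 64° sin 48° = 0.9272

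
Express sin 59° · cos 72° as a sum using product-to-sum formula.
sin 59° cos 72° = (1/2)[sin(59°+72°) + sin(59°-72°)]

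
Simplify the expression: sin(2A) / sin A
sin(2A) / sin A = 2 cos A (using Double angle)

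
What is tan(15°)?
tan(15°) = 2-√3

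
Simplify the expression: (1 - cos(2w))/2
(1 - cos(2w))/2 = sin²w (using Power reduction)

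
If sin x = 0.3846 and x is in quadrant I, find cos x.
cos x = 0.9231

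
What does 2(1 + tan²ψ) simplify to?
2(1 + tan²ψ) = 2(sec²ψ) (using Pythagorean identity)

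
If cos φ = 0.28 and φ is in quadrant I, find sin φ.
sin φ = 0.96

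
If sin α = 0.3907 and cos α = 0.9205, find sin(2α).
sin(2α) = 2 sin α cos α = 0.7193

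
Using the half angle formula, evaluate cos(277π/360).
cos(277π/360) = -√((1 + cos 277π/180)/2) = -0.749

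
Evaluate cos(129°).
cos(129°) = -0.6293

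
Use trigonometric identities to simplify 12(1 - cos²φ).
12(1 - cos²φ) = 12(sin²φ) (using Pythagorean identity)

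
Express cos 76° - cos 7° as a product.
cos 76° - cos 7° = -2 sin(41.5°) sin(34.5°)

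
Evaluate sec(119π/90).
sec(119π/90) = -1.887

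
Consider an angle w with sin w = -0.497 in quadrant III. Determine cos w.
cos w = ±√(1 - sin²w) = -0.8678 (negative in QIII)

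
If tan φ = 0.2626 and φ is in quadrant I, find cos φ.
cos φ = 0.9672 (using tan²φ + 1 = sec²φ)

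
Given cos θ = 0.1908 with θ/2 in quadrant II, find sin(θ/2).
sin(θ/2) = ±√((1 - cos θ)/2); positive since θ/2 ∈ QII, so sin(θ/2) = 0.6361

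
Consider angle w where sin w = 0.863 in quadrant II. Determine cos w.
cos w = ±√(1 - sin²w) = -0.5052 (negative in QII)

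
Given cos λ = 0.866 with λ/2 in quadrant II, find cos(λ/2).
cos(λ/2) = ±√((1 + cos λ)/2); negative since λ/2 ∈ QII, so cos(λ/2) = -0.9659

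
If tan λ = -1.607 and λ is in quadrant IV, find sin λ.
sin λ = -0.849 (using tan²λ + 1 = sec²λ)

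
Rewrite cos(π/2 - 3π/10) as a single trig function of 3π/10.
cos(π/2 - 3π/10) = sin(3π/10)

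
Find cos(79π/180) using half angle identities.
cos(79π/180) = √((1 + cos 79π/90)/2) = 0.1908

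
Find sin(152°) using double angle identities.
sin(152°) = 2 sin 76° cos 76° = 0.4695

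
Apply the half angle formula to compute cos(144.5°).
cos(144.5°) = -√((1 + cos 289°)/2) = -0.8141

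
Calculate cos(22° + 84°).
cos(22° + 84°) = cos 22° cos 84° - sin 22° sin 84° = -0.2756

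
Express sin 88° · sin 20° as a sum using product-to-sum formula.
sin 88° sin 20° = (1/2)[cos(88°-20°) - cos(88°+20°)]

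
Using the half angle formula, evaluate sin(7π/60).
sin(7π/60) = √((1 - cos 7π/30)/2) = 0.3584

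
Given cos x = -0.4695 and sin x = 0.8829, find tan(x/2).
tan(x/2) = sin x / (1 + cos x) = 1.664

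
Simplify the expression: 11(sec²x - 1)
11(sec²x - 1) = 11(tan²x) (using Pythagorean identity)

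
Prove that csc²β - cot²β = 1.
LHS = 1/sin²β - cos²β/sin²β = (1 - cos²β)/sin²β = sin²β/sin²β = 1 = RHS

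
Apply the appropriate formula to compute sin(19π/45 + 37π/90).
sin(19π/45 + 37π/90) = sin 19π/45 cos 37π/90 + cos 19π/45 sin 37π/90 = 1/2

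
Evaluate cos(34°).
cos(34°) = 0.829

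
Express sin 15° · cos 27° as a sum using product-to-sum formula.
sin 15° cos 27° = (1/2)[sin(15°+27°) + sin(15°-27°)]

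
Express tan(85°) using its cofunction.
tan(85°) = cot(90° - 85°) = cot(5°)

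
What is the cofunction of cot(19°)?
cot(19°) = tan(90° - 19°) = tan(71°)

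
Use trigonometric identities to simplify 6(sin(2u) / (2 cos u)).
6(sin(2u) / (2 cos u)) = 6(sin u) (using Double angle)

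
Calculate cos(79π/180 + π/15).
cos(79π/180 + π/15) = cos 79π/180 cos π/15 - sin 79π/180 sin π/15 = -0.01745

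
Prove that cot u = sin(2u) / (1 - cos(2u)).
RHS = 2 sin u cos u / (2sin²u) = cos u/sin u = cot u = LHS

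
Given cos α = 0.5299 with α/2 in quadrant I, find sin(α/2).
sin(α/2) = ±√((1 - cos α)/2); positive since α/2 ∈ QI, so sin(α/2) = 0.4848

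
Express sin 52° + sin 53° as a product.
sin 52° + sin 53° = 2 sin(52.5°) cos(-0.5°)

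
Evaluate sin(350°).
sin(350°) = -0.1736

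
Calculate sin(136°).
sin(136°) = 0.6947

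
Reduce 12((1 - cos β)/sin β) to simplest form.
12((1 - cos β)/sin β) = 12(tan(β/2)) (using Half angle)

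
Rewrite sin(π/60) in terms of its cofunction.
sin(π/60) = cos(π/2 - π/60) = cos(29π/60)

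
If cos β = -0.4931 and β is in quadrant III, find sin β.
sin β = -0.87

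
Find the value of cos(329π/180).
cos(329π/180) = 0.8572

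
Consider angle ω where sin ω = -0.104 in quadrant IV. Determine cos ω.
cos ω = √(1 - sin²ω) = 0.9946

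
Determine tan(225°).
tan(225°) = 1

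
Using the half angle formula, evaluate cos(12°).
cos(12°) = √((1 + cos 24°)/2) = 0.9781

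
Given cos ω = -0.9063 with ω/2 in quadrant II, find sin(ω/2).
sin(ω/2) = ±√((1 - cos ω)/2); positive since ω/2 ∈ QII, so sin(ω/2) = 0.9763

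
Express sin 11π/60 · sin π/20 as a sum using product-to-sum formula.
sin 11π/60 sin π/20 = (1/2)[cos(11π/60-π/20) - cos(11π/60+π/20)]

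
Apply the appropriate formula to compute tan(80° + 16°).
tan(80° + 16°) = (tan 80° + tan 16°)/(1 - tan 80° tan 16°) = -9.514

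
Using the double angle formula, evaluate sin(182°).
sin(182°) = 2 sin 91° cos 91° = -0.0349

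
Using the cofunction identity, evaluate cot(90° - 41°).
cot(90° - 41°) = tan(41°) = 0.8693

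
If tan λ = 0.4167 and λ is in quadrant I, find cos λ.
cos λ = 0.9231 (using tan²λ + 1 = sec²λ)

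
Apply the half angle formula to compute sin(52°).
sin(52°) = √((1 - cos 104°)/2) = 0.788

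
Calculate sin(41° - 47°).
sin(41° - 47°) = sin 41° cos 47° - cos 41° sin 47° = -0.1045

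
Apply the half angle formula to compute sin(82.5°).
sin(82.5°) = √((1 - cos 165°)/2) = 0.9914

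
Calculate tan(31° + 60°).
tan(31° + 60°) = (tan 31° + tan 60°)/(1 - tan 31° tan 60°) = -57.29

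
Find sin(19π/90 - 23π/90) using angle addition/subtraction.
sin(19π/90 - 23π/90) = sin 19π/90 cos 23π/90 - cos 19π/90 sin 23π/90 = -0.1392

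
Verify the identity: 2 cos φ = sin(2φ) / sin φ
RHS = 2 sin φ cos φ / sin φ = 2 cos φ = LHS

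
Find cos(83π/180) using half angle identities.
cos(83π/180) = √((1 + cos 83π/90)/2) = 0.1219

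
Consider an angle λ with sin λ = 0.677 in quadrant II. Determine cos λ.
cos λ = ±√(1 - sin²λ) = -0.736 (negative in QII)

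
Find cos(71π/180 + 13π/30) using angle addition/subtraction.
cos(71π/180 + 13π/30) = cos 71π/180 cos 13π/30 - sin 71π/180 sin 13π/30 = -0.8572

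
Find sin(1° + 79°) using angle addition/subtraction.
sin(1° + 79°) = sin 1° cos 79° + cos 1° sin 79° = 0.9848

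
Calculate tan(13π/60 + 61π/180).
tan(13π/60 + 61π/180) = (tan 13π/60 + tan 61π/180)/(1 - tan 13π/60 tan 61π/180) = -5.671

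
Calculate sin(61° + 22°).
sin(61° + 22°) = sin 61° cos 22° + cos 61° sin 22° = 0.9925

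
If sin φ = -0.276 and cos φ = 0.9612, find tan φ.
tan φ = sin φ / cos φ = -0.2871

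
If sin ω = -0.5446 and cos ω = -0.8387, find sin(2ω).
sin(2ω) = 2 sin ω cos ω = 0.9135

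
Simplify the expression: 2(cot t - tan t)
2(cot t - tan t) = 2(2 cot(2t)) (using Double angle)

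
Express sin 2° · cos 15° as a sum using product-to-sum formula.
sin 2° cos 15° = (1/2)[sin(2°+15°) + sin(2°-15°)]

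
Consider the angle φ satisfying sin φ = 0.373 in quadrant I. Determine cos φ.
cos φ = √(1 - sin²φ) = 0.9278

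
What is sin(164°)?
sin(164°) = 0.2756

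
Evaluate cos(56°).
cos(56°) = 0.5592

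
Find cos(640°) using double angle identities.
cos(640°) = cos²320° - sin²320° = 0.1736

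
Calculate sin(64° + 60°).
sin(64° + 60°) = sin 64° cos 60° + cos 64° sin 60° = 0.829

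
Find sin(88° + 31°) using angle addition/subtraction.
sin(88° + 31°) = sin 88° cos 31° + cos 88° sin 31° = 0.8746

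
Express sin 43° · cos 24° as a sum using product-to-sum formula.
sin 43° cos 24° = (1/2)[sin(43°+24°) + sin(43°-24°)]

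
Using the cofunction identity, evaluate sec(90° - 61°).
sec(90° - 61°) = csc(61°) = 1.143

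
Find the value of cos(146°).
cos(146°) = -0.829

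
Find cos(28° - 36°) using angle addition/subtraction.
cos(28° - 36°) = cos 28° cos 36° + sin 28° sin 36° = 0.9903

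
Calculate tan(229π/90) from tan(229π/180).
tan(229π/90) = 2 tan 229π/180 / (1 - tan²229π/180) = -7.115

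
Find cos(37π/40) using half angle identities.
cos(37π/40) = -√((1 + cos 37π/20)/2) = -0.9724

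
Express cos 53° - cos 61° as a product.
cos 53° - cos 61° = -2 sin(57°) sin(-4°)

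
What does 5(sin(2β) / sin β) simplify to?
5(sin(2β) / sin β) = 5(2 cos β) (using Double angle)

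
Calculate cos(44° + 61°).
cos(44° + 61°) = cos 44° cos 61° - sin 44° sin 61° = -(√6-√2)/4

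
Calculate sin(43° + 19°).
sin(43° + 19°) = sin 43° cos 19° + cos 43° sin 19° = 0.8829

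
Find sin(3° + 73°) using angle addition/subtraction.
sin(3° + 73°) = sin 3° cos 73° + cos 3° sin 73° = 0.9703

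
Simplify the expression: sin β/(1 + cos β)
sin β/(1 + cos β) = tan(β/2) (using Half angle)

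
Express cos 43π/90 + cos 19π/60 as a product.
cos 43π/90 + cos 19π/60 = 2 cos(143π/360) cos(29π/360)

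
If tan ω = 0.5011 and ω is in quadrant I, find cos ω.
cos ω = 0.894 (using tan²ω + 1 = sec²ω)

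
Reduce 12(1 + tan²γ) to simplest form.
12(1 + tan²γ) = 12(sec²γ) (using Pythagorean identity)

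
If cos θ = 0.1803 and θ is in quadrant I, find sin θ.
sin θ = 0.9836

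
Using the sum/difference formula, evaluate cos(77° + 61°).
cos(77° + 61°) = cos 77° cos 61° - sin 77° sin 61° = -0.7431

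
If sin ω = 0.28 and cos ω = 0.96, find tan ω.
tan ω = sin ω / cos ω = 0.2917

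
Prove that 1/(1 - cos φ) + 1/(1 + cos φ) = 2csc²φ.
LHS = [(1 + cos φ) + (1 - cos φ)] / [(1 - cos φ)(1 + cos φ)] = 2/(1 - cos²φ) = 2/sin²φ = 2csc²φ = RHS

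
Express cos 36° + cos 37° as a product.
cos 36° + cos 37° = 2 cos(36.5°) cos(-0.5°)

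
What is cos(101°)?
cos(101°) = -0.1908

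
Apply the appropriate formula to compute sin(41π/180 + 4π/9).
sin(41π/180 + 4π/9) = sin 41π/180 cos 4π/9 + cos 41π/180 sin 4π/9 = 0.8572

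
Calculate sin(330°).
sin(330°) = -1/2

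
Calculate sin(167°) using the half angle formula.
sin(167°) = √((1 - cos 334°)/2) = 0.225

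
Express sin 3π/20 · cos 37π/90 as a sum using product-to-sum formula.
sin 3π/20 cos 37π/90 = (1/2)[sin(3π/20+37π/90) + sin(3π/20-37π/90)]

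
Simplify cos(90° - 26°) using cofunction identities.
cos(90° - 26°) = sin(26°)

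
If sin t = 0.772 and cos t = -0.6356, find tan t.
tan t = sin t / cos t = -1.215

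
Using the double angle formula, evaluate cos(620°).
cos(620°) = cos²310° - sin²310° = -0.1736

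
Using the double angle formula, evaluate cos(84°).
cos(84°) = cos²42° - sin²42° = 0.1045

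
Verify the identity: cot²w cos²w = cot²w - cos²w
RHS = cos²w/sin²w - cos²w = cos²w(1/sin²w - 1) = cos²w · (1 - sin²w)/sin²w = cos²w · cos²w/sin²w = cos²w · cot²w = LHS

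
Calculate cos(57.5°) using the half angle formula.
cos(57.5°) = √((1 + cos 115°)/2) = 0.5373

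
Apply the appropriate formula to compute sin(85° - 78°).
sin(85° - 78°) = sin 85° cos 78° - cos 85° sin 78° = 0.1219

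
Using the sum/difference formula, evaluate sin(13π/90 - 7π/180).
sin(13π/90 - 7π/180) = sin 13π/90 cos 7π/180 - cos 13π/90 sin 7π/180 = 0.3256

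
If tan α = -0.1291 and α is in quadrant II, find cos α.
cos α = -0.9918 (using tan²α + 1 = sec²α)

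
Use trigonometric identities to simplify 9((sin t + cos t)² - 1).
9((sin t + cos t)² - 1) = 9(sin(2t)) (using Pythagorean + double angle)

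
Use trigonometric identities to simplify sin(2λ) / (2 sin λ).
sin(2λ) / (2 sin λ) = cos λ (using Double angle)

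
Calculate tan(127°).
tan(127°) = -1.327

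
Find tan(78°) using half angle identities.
tan(78°) = sin 156° / (1 + cos 156°) = 4.705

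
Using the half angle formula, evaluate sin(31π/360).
sin(31π/360) = √((1 - cos 31π/180)/2) = 0.2672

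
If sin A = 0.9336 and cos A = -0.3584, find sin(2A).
sin(2A) = 2 sin A cos A = -0.6692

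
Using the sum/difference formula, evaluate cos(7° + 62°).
cos(7° + 62°) = cos 7° cos 62° - sin 7° sin 62° = 0.3584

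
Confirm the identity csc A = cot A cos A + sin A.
RHS = cos²A/sin A + sin A = (cos²A + sin²A)/sin A = 1/sin A = csc A = LHS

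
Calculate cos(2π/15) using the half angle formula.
cos(2π/15) = √((1 + cos 4π/15)/2) = 0.9135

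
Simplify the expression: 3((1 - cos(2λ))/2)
3((1 - cos(2λ))/2) = 3(sin²λ) (using Power reduction)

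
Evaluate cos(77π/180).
cos(77π/180) = 0.225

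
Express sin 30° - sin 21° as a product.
sin 30° - sin 21° = 2 cos(25.5°) sin(4.5°)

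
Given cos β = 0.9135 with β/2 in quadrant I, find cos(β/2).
cos(β/2) = ±√((1 + cos β)/2); positive since β/2 ∈ QI, so cos(β/2) = 0.9781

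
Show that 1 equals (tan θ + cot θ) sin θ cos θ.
RHS = (sin θ/cos θ + cos θ/sin θ) sin θ cos θ = ((sin²θ + cos²θ)/(sin θ cos θ)) · sin θ cos θ = sin²θ + cos²θ = 1 = LHS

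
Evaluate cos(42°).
cos(42°) = 0.7431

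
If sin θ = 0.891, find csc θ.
csc θ = 1/sin θ = 1.122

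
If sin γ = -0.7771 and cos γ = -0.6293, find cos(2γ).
cos(2γ) = cos²γ - sin²γ = -0.2079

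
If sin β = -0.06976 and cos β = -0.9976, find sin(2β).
sin(2β) = 2 sin β cos β = 0.1392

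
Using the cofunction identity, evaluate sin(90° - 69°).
sin(90° - 69°) = cos(69°) = 0.3584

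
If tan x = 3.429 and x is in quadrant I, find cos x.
cos x = 0.28 (using tan²x + 1 = sec²x)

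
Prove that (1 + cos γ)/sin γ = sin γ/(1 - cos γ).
RHS = sin γ(1 + cos γ) / ((1 - cos γ)(1 + cos γ)) = sin γ(1 + cos γ) / (1 - cos²γ) = sin γ(1 + cos γ) / sin²γ = (1 + cos γ)/sin γ = LHS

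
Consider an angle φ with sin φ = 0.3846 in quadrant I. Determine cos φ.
cos φ = √(1 - sin²φ) = 0.9231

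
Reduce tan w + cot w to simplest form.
tan w + cot w = sec w csc w (using Quotient identities)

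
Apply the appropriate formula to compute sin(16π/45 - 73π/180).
sin(16π/45 - 73π/180) = sin 16π/45 cos 73π/180 - cos 16π/45 sin 73π/180 = -0.1564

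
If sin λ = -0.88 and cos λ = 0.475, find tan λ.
tan λ = sin λ / cos λ = -1.853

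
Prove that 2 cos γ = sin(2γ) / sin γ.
RHS = 2 sin γ cos γ / sin γ = 2 cos γ = LHS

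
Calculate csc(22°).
csc(22°) = 2.669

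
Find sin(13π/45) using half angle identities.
sin(13π/45) = √((1 - cos 26π/45)/2) = 0.788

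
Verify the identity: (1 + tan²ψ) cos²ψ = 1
LHS = sec²ψ · cos²ψ = (1/cos²ψ) · cos²ψ = 1 = RHS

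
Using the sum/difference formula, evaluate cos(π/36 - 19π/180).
cos(π/36 - 19π/180) = cos π/36 cos 19π/180 + sin π/36 sin 19π/180 = 0.9703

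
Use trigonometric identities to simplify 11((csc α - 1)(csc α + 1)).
11((csc α - 1)(csc α + 1)) = 11(cot²α) (using Diff. of squares)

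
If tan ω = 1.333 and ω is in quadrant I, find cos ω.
cos ω = 0.6001 (using tan²ω + 1 = sec²ω)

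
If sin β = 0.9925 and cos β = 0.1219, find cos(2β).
cos(2β) = cos²β - sin²β = -0.9702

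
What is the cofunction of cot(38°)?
cot(38°) = tan(90° - 38°) = tan(52°)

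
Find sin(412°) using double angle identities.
sin(412°) = 2 sin 206° cos 206° = 0.788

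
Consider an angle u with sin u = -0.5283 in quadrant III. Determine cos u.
cos u = ±√(1 - sin²u) = -0.8491 (negative in QIII)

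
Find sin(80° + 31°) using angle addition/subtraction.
sin(80° + 31°) = sin 80° cos 31° + cos 80° sin 31° = 0.9336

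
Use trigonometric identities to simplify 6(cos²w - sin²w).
6(cos²w - sin²w) = 6(cos(2w)) (using Double angle)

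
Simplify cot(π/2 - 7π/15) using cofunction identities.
cot(π/2 - 7π/15) = tan(7π/15)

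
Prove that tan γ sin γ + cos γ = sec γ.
LHS = sin²γ/cos γ + cos γ = (sin²γ + cos²γ)/cos γ = 1/cos γ = sec γ = RHS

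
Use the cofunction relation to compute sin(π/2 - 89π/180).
sin(π/2 - 89π/180) = cos(89π/180) = 0.01745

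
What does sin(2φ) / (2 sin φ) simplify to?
sin(2φ) / (2 sin φ) = cos φ (using Double angle)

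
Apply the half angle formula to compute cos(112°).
cos(112°) = -√((1 + cos 224°)/2) = -0.3746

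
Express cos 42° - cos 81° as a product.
cos 42° - cos 81° = -2 sin(61.5°) sin(-19.5°)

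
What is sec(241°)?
sec(241°) = -2.063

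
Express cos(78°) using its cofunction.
cos(78°) = sin(90° - 78°) = sin(12°)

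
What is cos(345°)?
cos(345°) = (√6+√2)/4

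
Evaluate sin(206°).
sin(206°) = -0.4384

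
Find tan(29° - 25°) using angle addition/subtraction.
tan(29° - 25°) = (tan 29° - tan 25°)/(1 + tan 29° tan 25°) = 0.06993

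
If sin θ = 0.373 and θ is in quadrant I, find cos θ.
cos θ = 0.9278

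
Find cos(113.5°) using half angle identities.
cos(113.5°) = -√((1 + cos 227°)/2) = -0.3987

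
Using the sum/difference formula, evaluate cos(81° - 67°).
cos(81° - 67°) = cos 81° cos 67° + sin 81° sin 67° = 0.9703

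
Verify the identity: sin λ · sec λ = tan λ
LHS = sin λ · (1/cos λ) = sin λ/cos λ = tan λ = RHS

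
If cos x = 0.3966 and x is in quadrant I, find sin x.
sin x = 0.918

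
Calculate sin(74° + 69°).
sin(74° + 69°) = sin 74° cos 69° + cos 74° sin 69° = 0.6018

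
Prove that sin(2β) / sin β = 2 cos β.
LHS = 2 sin β cos β / sin β = 2 cos β = RHS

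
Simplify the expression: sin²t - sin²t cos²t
sin²t - sin²t cos²t = sin⁴t (using Factoring)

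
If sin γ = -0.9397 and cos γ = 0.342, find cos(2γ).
cos(2γ) = cos²γ - sin²γ = -0.7661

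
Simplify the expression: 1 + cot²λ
1 + cot²λ = csc²λ (using Pythagorean identity)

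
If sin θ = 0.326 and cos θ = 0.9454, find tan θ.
tan θ = sin θ / cos θ = 0.3448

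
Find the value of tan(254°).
tan(254°) = 3.487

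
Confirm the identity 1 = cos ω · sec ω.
RHS = cos ω · (1/cos ω) = 1 = LHS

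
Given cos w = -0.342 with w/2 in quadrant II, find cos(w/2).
cos(w/2) = ±√((1 + cos w)/2); negative since w/2 ∈ QII, so cos(w/2) = -0.5736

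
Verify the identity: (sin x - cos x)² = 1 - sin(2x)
LHS = sin²x - 2 sin x cos x + cos²x = (sin²x + cos²x) - 2 sin x cos x = 1 - sin(2x) = RHS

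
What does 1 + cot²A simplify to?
1 + cot²A = csc²A (using Pythagorean identity)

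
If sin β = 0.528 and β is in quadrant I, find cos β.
cos β = 0.8492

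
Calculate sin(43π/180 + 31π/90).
sin(43π/180 + 31π/90) = sin 43π/180 cos 31π/90 + cos 43π/180 sin 31π/90 = (√6+√2)/4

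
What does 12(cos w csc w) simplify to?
12(cos w csc w) = 12(cot w) (using Reciprocal + quotient)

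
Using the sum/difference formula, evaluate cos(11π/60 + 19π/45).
cos(11π/60 + 19π/45) = cos 11π/60 cos 19π/45 - sin 11π/60 sin 19π/45 = -0.3256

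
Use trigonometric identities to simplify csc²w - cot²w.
csc²w - cot²w = 1 (using Pythagorean identity)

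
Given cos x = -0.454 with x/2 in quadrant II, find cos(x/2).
cos(x/2) = ±√((1 + cos x)/2); negative since x/2 ∈ QII, so cos(x/2) = -0.5225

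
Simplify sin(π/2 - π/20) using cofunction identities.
sin(π/2 - π/20) = cos(π/20)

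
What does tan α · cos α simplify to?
tan α · cos α = sin α (using Quotient identity)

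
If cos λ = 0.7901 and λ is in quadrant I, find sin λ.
sin λ = 0.613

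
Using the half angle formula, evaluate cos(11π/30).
cos(11π/30) = √((1 + cos 11π/15)/2) = 0.4067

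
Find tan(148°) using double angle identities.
tan(148°) = 2 tan 74° / (1 - tan²74°) = -0.6249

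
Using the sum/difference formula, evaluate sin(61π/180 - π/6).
sin(61π/180 - π/6) = sin 61π/180 cos π/6 - cos 61π/180 sin π/6 = 0.515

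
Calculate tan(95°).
tan(95°) = -11.43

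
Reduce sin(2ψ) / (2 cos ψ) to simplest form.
sin(2ψ) / (2 cos ψ) = sin ψ (using Double angle)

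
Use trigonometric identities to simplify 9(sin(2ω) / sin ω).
9(sin(2ω) / sin ω) = 9(2 cos ω) (using Double angle)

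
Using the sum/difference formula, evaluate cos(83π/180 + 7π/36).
cos(83π/180 + 7π/36) = cos 83π/180 cos 7π/36 - sin 83π/180 sin 7π/36 = -0.4695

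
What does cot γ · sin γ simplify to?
cot γ · sin γ = cos γ (using Quotient identity)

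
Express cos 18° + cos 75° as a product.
cos 18° + cos 75° = 2 cos(46.5°) cos(-28.5°)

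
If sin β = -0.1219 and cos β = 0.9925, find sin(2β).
sin(2β) = 2 sin β cos β = -0.242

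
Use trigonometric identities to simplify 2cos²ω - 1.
2cos²ω - 1 = cos(2ω) (using Double angle)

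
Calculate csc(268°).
csc(268°) = -1.001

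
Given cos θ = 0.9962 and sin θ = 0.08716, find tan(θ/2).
tan(θ/2) = sin θ / (1 + cos θ) = 0.04366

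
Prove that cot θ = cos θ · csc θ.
RHS = cos θ · (1/sin θ) = cos θ/sin θ = cot θ = LHS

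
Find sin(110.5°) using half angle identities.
sin(110.5°) = √((1 - cos 221°)/2) = 0.9367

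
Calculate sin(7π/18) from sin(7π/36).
sin(7π/18) = 2 sin 7π/36 cos 7π/36 = 0.9397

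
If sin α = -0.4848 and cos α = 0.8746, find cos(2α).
cos(2α) = cos²α - sin²α = 0.5299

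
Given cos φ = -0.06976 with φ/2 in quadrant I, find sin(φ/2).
sin(φ/2) = ±√((1 - cos φ)/2); positive since φ/2 ∈ QI, so sin(φ/2) = 0.7314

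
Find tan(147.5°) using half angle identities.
tan(147.5°) = sin 295° / (1 + cos 295°) = -0.6371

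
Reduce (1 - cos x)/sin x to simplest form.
(1 - cos x)/sin x = tan(x/2) (using Half angle)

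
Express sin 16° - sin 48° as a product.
sin 16° - sin 48° = 2 cos(32°) sin(-16°)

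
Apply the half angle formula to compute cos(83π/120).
cos(83π/120) = -√((1 + cos 83π/60)/2) = -0.5664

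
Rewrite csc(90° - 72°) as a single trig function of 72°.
csc(90° - 72°) = sec(72°)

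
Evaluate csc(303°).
csc(303°) = -1.192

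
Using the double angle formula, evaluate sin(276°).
sin(276°) = 2 sin 138° cos 138° = -0.9945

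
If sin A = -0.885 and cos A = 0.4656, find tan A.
tan A = sin A / cos A = -1.901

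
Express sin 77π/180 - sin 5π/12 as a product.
sin 77π/180 - sin 5π/12 = 2 cos(19π/45) sin(π/180)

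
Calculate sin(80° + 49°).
sin(80° + 49°) = sin 80° cos 49° + cos 80° sin 49° = 0.7771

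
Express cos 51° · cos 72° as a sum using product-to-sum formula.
cos 51° cos 72° = (1/2)[cos(51°-72°) + cos(51°+72°)]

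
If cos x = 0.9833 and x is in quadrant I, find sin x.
sin x = 0.182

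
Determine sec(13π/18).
sec(13π/18) = -1.556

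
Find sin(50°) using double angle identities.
sin(50°) = 2 sin 25° cos 25° = 0.766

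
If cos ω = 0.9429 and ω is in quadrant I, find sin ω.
sin ω = 0.3331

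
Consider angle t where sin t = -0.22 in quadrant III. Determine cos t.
cos t = ±√(1 - sin²t) = -0.9755 (negative in QIII)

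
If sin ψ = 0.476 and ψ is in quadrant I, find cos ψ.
cos ψ = 0.8794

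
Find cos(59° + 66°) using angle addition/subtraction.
cos(59° + 66°) = cos 59° cos 66° - sin 59° sin 66° = -0.5736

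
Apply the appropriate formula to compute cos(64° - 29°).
cos(64° - 29°) = cos 64° cos 29° + sin 64° sin 29° = 0.8192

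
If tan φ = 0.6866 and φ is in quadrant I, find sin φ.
sin φ = 0.566 (using tan²φ + 1 = sec²φ)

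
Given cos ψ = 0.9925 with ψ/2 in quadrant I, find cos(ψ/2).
cos(ψ/2) = ±√((1 + cos ψ)/2); positive since ψ/2 ∈ QI, so cos(ψ/2) = 0.9981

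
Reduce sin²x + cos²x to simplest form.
sin²x + cos²x = 1 (using Pythagorean identity)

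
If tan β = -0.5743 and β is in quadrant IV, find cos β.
cos β = 0.8672 (using tan²β + 1 = sec²β)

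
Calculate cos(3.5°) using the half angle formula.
cos(3.5°) = √((1 + cos 7°)/2) = 0.9981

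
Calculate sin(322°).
sin(322°) = -0.6157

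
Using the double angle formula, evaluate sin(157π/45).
sin(157π/45) = 2 sin 157π/90 cos 157π/90 = -0.9994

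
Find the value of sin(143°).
sin(143°) = 0.6018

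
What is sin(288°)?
sin(288°) = -0.9511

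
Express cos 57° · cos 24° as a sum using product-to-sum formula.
cos 57° cos 24° = (1/2)[cos(57°-24°) + cos(57°+24°)]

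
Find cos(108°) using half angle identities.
cos(108°) = -√((1 + cos 216°)/2) = -0.309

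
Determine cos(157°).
cos(157°) = -0.9205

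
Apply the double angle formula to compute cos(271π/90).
cos(271π/90) = cos²271π/180 - sin²271π/180 = -0.9994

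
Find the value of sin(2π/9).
sin(2π/9) = 0.6428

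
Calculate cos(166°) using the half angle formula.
cos(166°) = -√((1 + cos 332°)/2) = -0.9703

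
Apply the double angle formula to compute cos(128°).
cos(128°) = cos²64° - sin²64° = -0.6157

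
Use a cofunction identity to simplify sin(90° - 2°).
sin(90° - 2°) = cos(2°)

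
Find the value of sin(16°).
sin(16°) = 0.2756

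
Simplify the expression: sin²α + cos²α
sin²α + cos²α = 1 (using Pythagorean identity)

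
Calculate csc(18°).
csc(18°) = 3.236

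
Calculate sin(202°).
sin(202°) = -0.3746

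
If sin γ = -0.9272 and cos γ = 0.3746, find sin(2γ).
sin(2γ) = 2 sin γ cos γ = -0.6947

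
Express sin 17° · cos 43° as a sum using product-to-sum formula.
sin 17° cos 43° = (1/2)[sin(17°+43°) + sin(17°-43°)]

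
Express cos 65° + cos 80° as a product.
cos 65° + cos 80° = 2 cos(72.5°) cos(-7.5°)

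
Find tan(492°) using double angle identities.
tan(492°) = 2 tan 246° / (1 - tan²246°) = -1.111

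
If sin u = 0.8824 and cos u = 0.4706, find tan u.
tan u = sin u / cos u = 1.875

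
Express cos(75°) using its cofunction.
cos(75°) = sin(90° - 75°) = sin(15°)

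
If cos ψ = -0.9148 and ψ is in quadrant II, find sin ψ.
sin ψ = 0.4039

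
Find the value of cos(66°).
cos(66°) = 0.4067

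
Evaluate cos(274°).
cos(274°) = 0.06976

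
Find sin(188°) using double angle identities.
sin(188°) = 2 sin 94° cos 94° = -0.1392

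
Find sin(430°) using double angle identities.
sin(430°) = 2 sin 215° cos 215° = 0.9397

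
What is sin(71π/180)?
sin(71π/180) = 0.9455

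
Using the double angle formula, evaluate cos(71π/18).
cos(71π/18) = 1 - 2sin²71π/36 = 0.9848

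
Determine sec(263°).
sec(263°) = -8.206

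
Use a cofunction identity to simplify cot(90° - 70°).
cot(90° - 70°) = tan(70°)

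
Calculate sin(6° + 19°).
sin(6° + 19°) = sin 6° cos 19° + cos 6° sin 19° = 0.4226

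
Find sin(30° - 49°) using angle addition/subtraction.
sin(30° - 49°) = sin 30° cos 49° - cos 30° sin 49° = -0.3256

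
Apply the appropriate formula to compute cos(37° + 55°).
cos(37° + 55°) = cos 37° cos 55° - sin 37° sin 55° = -0.0349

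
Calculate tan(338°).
tan(338°) = -0.404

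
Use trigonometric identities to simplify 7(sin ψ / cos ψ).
7(sin ψ / cos ψ) = 7(tan ψ) (using Quotient identity)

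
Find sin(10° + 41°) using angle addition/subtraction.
sin(10° + 41°) = sin 10° cos 41° + cos 10° sin 41° = 0.7771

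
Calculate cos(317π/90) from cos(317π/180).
cos(317π/90) = cos²317π/180 - sin²317π/180 = 0.06976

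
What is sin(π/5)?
sin(π/5) = 0.5878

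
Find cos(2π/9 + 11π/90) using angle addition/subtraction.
cos(2π/9 + 11π/90) = cos 2π/9 cos 11π/90 - sin 2π/9 sin 11π/90 = 0.4695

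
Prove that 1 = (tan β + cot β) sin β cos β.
RHS = (sin β/cos β + cos β/sin β) sin β cos β = ((sin²β + cos²β)/(sin β cos β)) · sin β cos β = sin²β + cos²β = 1 = LHS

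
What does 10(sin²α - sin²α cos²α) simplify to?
10(sin²α - sin²α cos²α) = 10(sin⁴α) (using Factoring)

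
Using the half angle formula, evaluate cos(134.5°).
cos(134.5°) = -√((1 + cos 269°)/2) = -0.7009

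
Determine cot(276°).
cot(276°) = -0.1051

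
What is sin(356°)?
sin(356°) = -0.06976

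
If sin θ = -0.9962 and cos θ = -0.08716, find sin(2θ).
sin(2θ) = 2 sin θ cos θ = 0.1737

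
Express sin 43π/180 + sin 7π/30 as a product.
sin 43π/180 + sin 7π/30 = 2 sin(17π/72) cos(π/360)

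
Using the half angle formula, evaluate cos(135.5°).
cos(135.5°) = -√((1 + cos 271°)/2) = -0.7133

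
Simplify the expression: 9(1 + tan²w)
9(1 + tan²w) = 9(sec²w) (using Pythagorean identity)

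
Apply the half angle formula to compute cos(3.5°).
cos(3.5°) = √((1 + cos 7°)/2) = 0.9981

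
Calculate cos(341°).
cos(341°) = 0.9455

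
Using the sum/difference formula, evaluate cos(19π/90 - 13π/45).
cos(19π/90 - 13π/45) = cos 19π/90 cos 13π/45 + sin 19π/90 sin 13π/45 = 0.9703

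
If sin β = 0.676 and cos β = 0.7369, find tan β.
tan β = sin β / cos β = 0.9174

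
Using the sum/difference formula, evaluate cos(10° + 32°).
cos(10° + 32°) = cos 10° cos 32° - sin 10° sin 32° = 0.7431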